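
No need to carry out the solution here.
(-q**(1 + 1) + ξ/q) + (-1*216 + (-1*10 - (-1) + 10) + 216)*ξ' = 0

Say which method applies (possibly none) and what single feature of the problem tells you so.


Verdict: a linear integrating factor — the unknown enters only to the first power against a nonzero forcing term — the integrating-factor template applies directly.


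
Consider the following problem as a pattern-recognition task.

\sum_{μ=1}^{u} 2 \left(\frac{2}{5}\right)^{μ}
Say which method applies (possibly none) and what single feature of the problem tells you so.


Technique: the geometric series formula — consecutive terms stand in a fixed index-free ratio — the geometric sum formula closes it.


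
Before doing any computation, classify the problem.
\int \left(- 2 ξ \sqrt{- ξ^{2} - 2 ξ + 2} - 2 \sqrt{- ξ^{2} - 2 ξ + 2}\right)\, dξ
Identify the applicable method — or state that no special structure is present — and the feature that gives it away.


Best approach: u-substitution — collected, the integrand has one factor that is, up to a constant, the derivative of an inner expression the rest depends on — substitute for that inner expression.


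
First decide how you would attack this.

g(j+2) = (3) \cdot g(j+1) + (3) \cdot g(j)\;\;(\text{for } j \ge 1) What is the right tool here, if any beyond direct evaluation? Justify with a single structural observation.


Technique: the characteristic-root method — shift-invariance with fixed coefficients calls for exponential trials; the characteristic polynomial finds every r^j.


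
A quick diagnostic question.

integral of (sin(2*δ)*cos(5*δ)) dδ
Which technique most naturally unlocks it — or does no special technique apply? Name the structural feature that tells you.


Method: a trigonometric identity — apply product-to-sum to sin(2*δ)*cos(5*δ): two clean single-angle terms replace one awkward product.


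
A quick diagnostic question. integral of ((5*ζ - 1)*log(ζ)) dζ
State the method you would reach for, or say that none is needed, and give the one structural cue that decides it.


Verdict: integration by parts — log(ζ) is the classic u in parts — its derivative is a plain reciprocal while 5*ζ - 1 absorbs the dv role.


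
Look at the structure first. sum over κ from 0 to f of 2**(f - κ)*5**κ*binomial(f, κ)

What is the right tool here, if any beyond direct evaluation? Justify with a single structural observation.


Verdict: the binomial theorem — the binomial coefficients weight matched powers of 5 and 2, which is exactly the expansion of a binomial power.


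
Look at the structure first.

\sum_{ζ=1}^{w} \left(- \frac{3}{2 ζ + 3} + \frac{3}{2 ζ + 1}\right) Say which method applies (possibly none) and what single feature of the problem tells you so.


Best approach: telescoping — write out three consecutive terms and watch the interior cancel: the advanced copy one term subtracts reappears as the very next term's leading piece, pair after pair.


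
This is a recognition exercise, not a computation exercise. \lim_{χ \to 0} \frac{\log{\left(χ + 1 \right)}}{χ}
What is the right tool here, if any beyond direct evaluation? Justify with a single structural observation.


Best approach: l'Hôpital's rule (0/0) — plug in 0: top and bottom both hit zero, so differentiate each and retry. Known elementary limits would finish this too — the rule just bypasses the case analysis.


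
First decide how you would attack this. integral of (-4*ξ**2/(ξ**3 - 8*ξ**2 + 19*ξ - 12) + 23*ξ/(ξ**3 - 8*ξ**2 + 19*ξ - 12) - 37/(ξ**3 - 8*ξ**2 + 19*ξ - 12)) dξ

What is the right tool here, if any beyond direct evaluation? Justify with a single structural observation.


Method: partial fractions — once ξ**3 - 8*ξ**2 + 19*ξ - 12 is factored, each root contributes a simple-fraction term; integrate them one at a time.


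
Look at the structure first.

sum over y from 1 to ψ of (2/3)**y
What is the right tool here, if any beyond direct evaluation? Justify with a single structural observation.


Best approach: the geometric series formula — check a ratio of consecutive terms: it is 2/3, independent of the index, so the geometric formula closes the sum.


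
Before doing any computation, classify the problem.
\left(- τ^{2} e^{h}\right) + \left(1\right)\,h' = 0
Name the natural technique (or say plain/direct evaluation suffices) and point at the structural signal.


Diagnosis: separation of variables — solved for the derivative, the right side factors as τ^{2} times e^{h} — all τ-dependence separates from all h-dependence.


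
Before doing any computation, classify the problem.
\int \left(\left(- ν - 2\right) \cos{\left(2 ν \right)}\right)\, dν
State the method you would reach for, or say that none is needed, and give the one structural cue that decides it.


Technique: integration by parts — - ν - 2 dies after finitely many derivatives while \cos{\left(2 ν \right)} cycles under integration — the tabular/parts setup.


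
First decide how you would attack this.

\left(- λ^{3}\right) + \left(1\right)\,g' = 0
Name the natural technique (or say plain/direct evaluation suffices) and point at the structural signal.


Method: no special technique — the slope is a pure function of λ; integrate both sides and be done.


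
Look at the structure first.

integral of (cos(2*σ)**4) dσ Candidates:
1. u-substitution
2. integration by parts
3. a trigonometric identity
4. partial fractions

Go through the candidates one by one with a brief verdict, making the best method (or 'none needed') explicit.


Diagnosis: a trigonometric identity — cos(2*σ)**4 is an even power — the power-reduction identity rewrites it into first-degree cosines.
- u-substitution: no subexpression of the integrand serves as a whole-integral substitution inner — individual terms may offer their own, but none carries its derivative as a factor of the full integrand; a working change of variable would have to be constructed from outside the expression.
- integration by parts — not the fit here: there is no polynomial factor to ladder down — parts can still close the trigonometric product by recursion, though the identity rewrite is the direct route.
- a trigonometric identity: applicable, and directly so.
- partial fractions — the expression is not a ratio of polynomials that decomposes further.


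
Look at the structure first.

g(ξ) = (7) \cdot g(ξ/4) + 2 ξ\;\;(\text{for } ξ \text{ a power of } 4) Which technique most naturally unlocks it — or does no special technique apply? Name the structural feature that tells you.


Best approach: the master substitution — the argument contracts 4-fold per step: reindex ξ exponentially and solve the linear recurrence in the new index.


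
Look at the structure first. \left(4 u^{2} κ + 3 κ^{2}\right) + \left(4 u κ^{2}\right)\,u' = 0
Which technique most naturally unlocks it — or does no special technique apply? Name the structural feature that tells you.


Best approach: the exact-equation method — the cross partial derivatives of 4 u^{2} κ + 3 κ^{2} and 4 u κ^{2} agree, so the left side is the total differential of one potential in κ and u.


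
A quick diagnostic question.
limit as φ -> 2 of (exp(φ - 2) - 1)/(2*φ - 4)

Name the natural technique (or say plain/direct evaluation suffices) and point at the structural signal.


Diagnosis: l'Hôpital's rule (0/0) — both numerator and denominator vanish at 2: the genuine 0/0 indeterminate that l'Hôpital exists for. Expanding numerator and denominator to first order gives the same value — the rule automates exactly that.


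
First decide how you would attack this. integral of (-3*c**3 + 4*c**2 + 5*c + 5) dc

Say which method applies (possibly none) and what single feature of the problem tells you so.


Method: no special technique — nothing composite, nothing rational, nothing trigonometric — each constant-multiple power of c integrates by the power rule alone.


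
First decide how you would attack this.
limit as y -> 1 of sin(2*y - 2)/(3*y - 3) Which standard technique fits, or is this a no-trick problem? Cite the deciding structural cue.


Verdict: l'Hôpital's rule (0/0) — both numerator and denominator vanish at 1: the genuine 0/0 indeterminate that l'Hôpital exists for. Expanding numerator and denominator to first order gives the same value — the rule automates exactly that.


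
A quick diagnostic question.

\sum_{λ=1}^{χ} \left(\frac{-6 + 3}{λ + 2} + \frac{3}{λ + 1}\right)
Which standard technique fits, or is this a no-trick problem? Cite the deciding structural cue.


Technique: telescoping — this sum is a zipper: each term contributes \frac{3}{λ + 1} and removes the next index's value, which the following term puts back, closing term by term.


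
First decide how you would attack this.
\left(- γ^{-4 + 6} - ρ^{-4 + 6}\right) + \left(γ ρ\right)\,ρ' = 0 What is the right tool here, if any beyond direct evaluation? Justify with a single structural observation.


Technique: the homogeneous substitution — the slope's numerator and denominator share total degree; set v = ρ/γ and the equation drops to separable form. Rearranged, this also fits the Bernoulli template directly; the homogeneous substitution reads the structure without the rearrangement.


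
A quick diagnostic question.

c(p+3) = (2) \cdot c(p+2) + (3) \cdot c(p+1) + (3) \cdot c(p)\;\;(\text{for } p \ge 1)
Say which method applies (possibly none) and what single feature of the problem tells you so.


Best approach: the characteristic-root method — no index-dependence in the weights and nothing inhomogeneous: classic characteristic-equation setup.


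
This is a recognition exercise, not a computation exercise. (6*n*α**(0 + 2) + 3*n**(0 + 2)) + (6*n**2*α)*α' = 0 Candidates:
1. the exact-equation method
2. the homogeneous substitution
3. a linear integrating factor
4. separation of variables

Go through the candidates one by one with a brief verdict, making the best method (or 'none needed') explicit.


Verdict: the exact-equation method — because the two cross partials coincide, the form is conservative as written — recover its potential in (n, α).
- the exact-equation method: yes — fits the structure here.
- the homogeneous substitution — rescaling both variables together changes the slope, so no ratio substitution collapses it.
- a linear integrating factor: a nonlinear term in the unknown puts this outside the integrating-factor template.
- separation of variables — the two dependences are entangled, not a clean product of one-variable pieces.


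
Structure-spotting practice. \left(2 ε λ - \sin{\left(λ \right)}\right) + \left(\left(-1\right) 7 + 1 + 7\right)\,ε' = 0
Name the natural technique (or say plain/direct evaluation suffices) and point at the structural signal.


Method: a linear integrating factor — linear in the unknown with genuine forcing: multiply through by the exponential of the integrated coefficient and the left side closes into one derivative.


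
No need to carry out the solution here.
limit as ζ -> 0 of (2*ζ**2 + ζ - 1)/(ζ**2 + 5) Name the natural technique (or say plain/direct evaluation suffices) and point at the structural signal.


Diagnosis: no special technique — no zero denominators, no indeterminate clash at 0 — substitute and read off the value.


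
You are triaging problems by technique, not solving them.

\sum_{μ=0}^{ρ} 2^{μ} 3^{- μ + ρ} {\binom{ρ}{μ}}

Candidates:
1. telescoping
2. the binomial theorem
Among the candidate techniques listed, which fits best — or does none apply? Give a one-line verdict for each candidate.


Verdict: the binomial theorem — the binomial coefficients weight matched powers of 2 and 3, which is exactly the expansion of a binomial power.
- telescoping: as presented, consecutive terms share no shifted copy to cancel against — no rewrite is on display to change that.
- the binomial theorem — a fit — the right tool for this form.


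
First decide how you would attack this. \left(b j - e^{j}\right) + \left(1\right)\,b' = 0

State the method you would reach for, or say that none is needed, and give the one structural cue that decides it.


Technique: a linear integrating factor — the equation is linear in b with coefficient j; multiplying by the integrating factor exp(∫j) makes the left side a perfect derivative.


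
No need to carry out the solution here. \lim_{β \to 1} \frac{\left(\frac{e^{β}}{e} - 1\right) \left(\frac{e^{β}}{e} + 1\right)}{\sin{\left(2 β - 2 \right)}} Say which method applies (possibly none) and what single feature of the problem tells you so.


Technique: l'Hôpital's rule (0/0) — both numerator and denominator vanish at 1: the genuine 0/0 indeterminate that l'Hôpital exists for. A first-order expansion at the point is an equally standard path; the rule packages it.


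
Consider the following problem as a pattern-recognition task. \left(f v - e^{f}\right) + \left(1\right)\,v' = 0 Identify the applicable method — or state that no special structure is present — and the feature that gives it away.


Best approach: a linear integrating factor — the unknown enters only to the first power against a nonzero forcing term — the integrating-factor template applies directly.


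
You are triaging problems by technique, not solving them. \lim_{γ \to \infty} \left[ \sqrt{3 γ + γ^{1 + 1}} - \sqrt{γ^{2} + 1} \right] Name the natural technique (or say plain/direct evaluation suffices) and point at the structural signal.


Method: conjugate multiplication — an infinity-minus-infinity difference with a surviving radical — multiply by the conjugate to cancel the divergence.


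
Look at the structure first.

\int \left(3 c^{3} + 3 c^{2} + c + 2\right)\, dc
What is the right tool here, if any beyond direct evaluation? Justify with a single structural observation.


Best approach: no special technique — the integrand is a sum of constant multiples of powers of c — integrate term by term.


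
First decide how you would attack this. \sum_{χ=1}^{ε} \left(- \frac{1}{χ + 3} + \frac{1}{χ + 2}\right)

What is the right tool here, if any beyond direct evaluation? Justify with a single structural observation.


Verdict: telescoping — the summand is \frac{1}{χ + 2} minus the same expression shifted by one, so consecutive terms cancel in pairs.


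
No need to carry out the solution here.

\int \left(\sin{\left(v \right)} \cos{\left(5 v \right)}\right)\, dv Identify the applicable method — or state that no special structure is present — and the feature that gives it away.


Method: a trigonometric identity — \sin{\left(v \right)} \cos{\left(5 v \right)} is a beat pattern — rewrite the product as a sum of single-frequency waves before integrating.


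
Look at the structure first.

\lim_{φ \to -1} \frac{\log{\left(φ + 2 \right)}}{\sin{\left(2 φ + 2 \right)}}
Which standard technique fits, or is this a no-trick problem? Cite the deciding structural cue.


Method: l'Hôpital's rule (0/0) — numerator and denominator both vanish at -1 — a genuine 0/0 form, which is exactly when l'Hôpital applies. Known elementary limits would finish this too — the rule just bypasses the case analysis.


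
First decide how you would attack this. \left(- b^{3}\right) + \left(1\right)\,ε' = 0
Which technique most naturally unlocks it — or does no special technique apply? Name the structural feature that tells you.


Verdict: no special technique — the slope is a pure function of b; integrate both sides and be done.


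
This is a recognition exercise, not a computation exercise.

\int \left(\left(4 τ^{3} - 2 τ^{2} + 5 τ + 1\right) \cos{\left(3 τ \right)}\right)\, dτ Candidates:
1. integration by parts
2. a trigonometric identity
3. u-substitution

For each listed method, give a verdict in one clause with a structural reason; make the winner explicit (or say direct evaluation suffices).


Technique: integration by parts — the integrand splits as 4 τ^{3} - 2 τ^{2} + 5 τ + 1 times \cos{\left(3 τ \right)} — repeatedly differentiating the polynomial part kills it, which is the parts ladder.
- integration by parts — yes, a natural case for it.
- a trigonometric identity — there is no trigonometric structure whose rewriting would simplify the integrand.
- u-substitution — no subexpression of the integrand pairs with its own derivative as a factor — individual terms may offer their own substitutions, but any change of variable covering the whole integral would have to be constructed from outside the expression.


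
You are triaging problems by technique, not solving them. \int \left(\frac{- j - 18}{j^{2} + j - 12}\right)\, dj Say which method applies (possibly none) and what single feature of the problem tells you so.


Method: partial fractions — once j^{2} + j - 12 is factored, each root contributes a simple-fraction term; integrate them one at a time.


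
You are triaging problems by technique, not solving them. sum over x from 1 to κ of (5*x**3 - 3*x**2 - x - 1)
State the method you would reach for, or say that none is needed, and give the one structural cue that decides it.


Method: no special technique — this is bookkeeping, not technique: standard formulas for sums of constant-multiple powers of x apply termwise.


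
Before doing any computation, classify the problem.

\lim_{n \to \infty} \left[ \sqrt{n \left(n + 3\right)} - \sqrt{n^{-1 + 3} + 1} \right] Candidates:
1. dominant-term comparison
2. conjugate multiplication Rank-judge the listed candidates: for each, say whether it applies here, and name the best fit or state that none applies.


Diagnosis: conjugate multiplication — neither \sqrt{n \left(n + 3\right)} nor \sqrt{n^{-1 + 3} + 1} converges alone, so rewrite their difference as a conjugate-rationalized quotient first.
- dominant-term comparison — no dominant-degree comparison decides it.
- conjugate multiplication — a fit — the right tool for this form.


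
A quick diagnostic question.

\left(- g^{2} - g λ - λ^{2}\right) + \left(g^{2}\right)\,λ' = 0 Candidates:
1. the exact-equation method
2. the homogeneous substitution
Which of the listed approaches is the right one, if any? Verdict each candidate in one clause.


Method: the homogeneous substitution — solved for the derivative, the right side is unchanged under scaling g and λ together — it depends only on the ratio λ/g, so substitute a single ratio variable.
- the exact-equation method: the mixed partial derivatives differ, so the left side is not a total differential.
- the homogeneous substitution: applicable, and directly so.


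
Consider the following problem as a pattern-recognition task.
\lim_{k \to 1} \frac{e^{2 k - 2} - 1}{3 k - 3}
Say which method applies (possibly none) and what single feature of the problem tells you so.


Verdict: l'Hôpital's rule (0/0) — numerator and denominator both vanish at 1 — a genuine 0/0 form, which is exactly when l'Hôpital applies. A first-order expansion at the point is an equally standard path; the rule packages it.


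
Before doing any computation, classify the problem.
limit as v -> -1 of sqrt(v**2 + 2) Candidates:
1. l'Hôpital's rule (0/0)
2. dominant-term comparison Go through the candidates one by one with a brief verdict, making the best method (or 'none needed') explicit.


Technique: no special technique — no zero denominators, no indeterminate clash at -1 — substitute and read off the value.
- l'Hôpital's rule (0/0): substituting the point gives a finite value outright — there is no indeterminate clash to repair.
- dominant-term comparison — this limit is not decided by comparing leading-term growth at infinity.


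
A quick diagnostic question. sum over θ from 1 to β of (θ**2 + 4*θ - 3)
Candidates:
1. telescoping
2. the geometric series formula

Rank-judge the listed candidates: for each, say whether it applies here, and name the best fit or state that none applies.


Diagnosis: no special technique — no ratio, no shift structure, no binomial pattern: sum the constant-multiple powers of θ with known formulas.
- telescoping: the summand is not presented as a shifted difference — a telescoping rewrite may exist, but the displayed structure does not offer one.
- the geometric series formula — the term-to-term ratio changes with the index, so the geometric formula cannot close it.


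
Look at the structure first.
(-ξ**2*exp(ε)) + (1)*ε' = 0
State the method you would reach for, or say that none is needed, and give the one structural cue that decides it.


Verdict: separation of variables — all dependence on the two variables factors apart, the defining separable shape.


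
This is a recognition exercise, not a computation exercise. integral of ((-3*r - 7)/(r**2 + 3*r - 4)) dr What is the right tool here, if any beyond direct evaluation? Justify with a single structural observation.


Diagnosis: partial fractions — r**2 + 3*r - 4 splits into linear pieces, so the quotient is a sum of simple fractions — decompose before integrating.


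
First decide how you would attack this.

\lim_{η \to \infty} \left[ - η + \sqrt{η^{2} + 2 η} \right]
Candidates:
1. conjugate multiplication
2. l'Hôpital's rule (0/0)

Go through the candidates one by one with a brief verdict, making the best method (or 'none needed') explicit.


Verdict: conjugate multiplication — an infinity-minus-infinity difference with a surviving radical — multiply by the conjugate to cancel the divergence.
- conjugate multiplication — applies; the problem has the shape this method handles.
- l'Hôpital's rule (0/0): no quotient structure at all: the clash is ∞ minus ∞, which rationalizing converts into a tractable ratio.


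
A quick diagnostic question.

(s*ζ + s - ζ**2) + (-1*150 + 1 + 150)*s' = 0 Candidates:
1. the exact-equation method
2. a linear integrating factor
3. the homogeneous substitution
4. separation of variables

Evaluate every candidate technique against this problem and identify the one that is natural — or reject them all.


Method: a linear integrating factor — linear in the unknown with genuine forcing: multiply through by the exponential of the integrated coefficient and the left side closes into one derivative.
- the exact-equation method: exactness fails on the nose — the mixed partials do not match.
- a linear integrating factor: a fit — the right tool for this form.
- the homogeneous substitution: the slope is not a function of the ratio of the variables alone.
- separation of variables — no algebra isolates the independent variable on one side and the unknown on the other.


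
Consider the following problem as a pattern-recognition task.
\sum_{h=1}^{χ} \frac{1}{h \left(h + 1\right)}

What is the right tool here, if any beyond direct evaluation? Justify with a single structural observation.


Verdict: telescoping — \frac{1}{h \left(h + 1\right)} hides a difference of shifted reciprocals — decompose it and the middle of the sum vanishes.


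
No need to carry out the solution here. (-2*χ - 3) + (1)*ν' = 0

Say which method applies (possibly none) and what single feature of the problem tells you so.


Diagnosis: no special technique — the slope is a pure function of χ; integrate both sides and be done.


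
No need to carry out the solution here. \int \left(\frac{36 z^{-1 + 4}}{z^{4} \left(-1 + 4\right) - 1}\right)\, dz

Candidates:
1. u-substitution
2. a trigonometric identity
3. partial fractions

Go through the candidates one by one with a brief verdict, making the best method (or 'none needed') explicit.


Technique: u-substitution — collected, the integrand has one factor that is, up to a constant, the derivative of an inner expression the rest depends on — substitute for that inner expression.
- u-substitution: yes, a natural case for it.
- a trigonometric identity: with no trigonometric functions present, identity rewriting has no target.
- partial fractions — the denominator is irreducible over the rationals — no rational-coefficient split into simpler fractions exists.


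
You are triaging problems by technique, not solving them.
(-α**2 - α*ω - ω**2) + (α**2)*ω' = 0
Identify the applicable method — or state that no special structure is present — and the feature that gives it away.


Technique: the homogeneous substitution — solved for the derivative, the right side is unchanged under scaling α and ω together — it depends only on the ratio ω/α, so substitute a single ratio variable.


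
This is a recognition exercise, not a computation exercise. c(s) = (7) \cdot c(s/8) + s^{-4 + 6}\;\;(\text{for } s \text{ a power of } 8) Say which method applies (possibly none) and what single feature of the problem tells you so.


Best approach: the master substitution — treat m = log base 8 of s as the new clock: one recursion step advances m by one while s scales by 8.


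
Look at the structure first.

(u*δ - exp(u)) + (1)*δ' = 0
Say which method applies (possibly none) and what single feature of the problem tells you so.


Diagnosis: a linear integrating factor — the unknown enters only to the first power against a nonzero forcing term — the integrating-factor template applies directly.


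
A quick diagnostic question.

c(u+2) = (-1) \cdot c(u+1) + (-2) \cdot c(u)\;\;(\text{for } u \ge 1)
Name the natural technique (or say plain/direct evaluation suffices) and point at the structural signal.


Verdict: the characteristic-root method — no index-dependence in the weights and nothing inhomogeneous: classic characteristic-equation setup.


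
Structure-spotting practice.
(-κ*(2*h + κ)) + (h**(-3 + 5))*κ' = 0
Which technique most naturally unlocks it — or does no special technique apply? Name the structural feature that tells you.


Technique: the homogeneous substitution — scaling h and κ together leaves the slope fixed — it depends only on κ/h, so substitute the ratio. Rearranged, this also fits the Bernoulli template directly; the homogeneous substitution reads the structure without the rearrangement.


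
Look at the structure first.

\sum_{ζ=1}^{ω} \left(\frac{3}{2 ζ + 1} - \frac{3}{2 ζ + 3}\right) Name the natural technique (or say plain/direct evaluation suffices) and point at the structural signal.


Diagnosis: telescoping — this sum is a zipper: each term contributes \frac{3}{2 ζ + 1} and removes the next index's value, which the following term puts back, closing term by term.


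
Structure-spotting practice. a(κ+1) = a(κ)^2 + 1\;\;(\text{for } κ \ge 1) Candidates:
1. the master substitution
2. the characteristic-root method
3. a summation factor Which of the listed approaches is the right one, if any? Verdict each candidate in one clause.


Best approach: no special technique — each new value is a nonlinear function of earlier ones — scaling arguments and superposition both fail.
- the master substitution: the recursive argument is a shift of the index, not a fixed fraction of it.
- the characteristic-root method: the recursion is nonlinear in the sequence values, so no linear-modes ansatz applies.
- a summation factor — no summation factor applies — the rule is not linear in the sequence values.


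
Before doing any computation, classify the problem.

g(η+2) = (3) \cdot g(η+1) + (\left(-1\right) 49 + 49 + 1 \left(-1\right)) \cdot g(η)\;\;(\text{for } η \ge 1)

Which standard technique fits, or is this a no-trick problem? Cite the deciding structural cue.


Best approach: the characteristic-root method — shift-invariance with fixed coefficients calls for exponential trials; the characteristic polynomial finds every r^η.


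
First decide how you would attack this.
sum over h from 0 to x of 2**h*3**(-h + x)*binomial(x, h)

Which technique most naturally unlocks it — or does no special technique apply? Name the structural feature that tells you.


Verdict: the binomial theorem — binomial(x, h) weighting matched powers of 2 and 3 is the expanded form of (2 + 3)^x — fold it back up.


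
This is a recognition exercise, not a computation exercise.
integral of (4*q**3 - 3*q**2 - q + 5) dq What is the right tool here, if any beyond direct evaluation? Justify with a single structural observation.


Method: no special technique — a term-by-term power-rule job in q; no substitution or rearrangement earns its keep here.


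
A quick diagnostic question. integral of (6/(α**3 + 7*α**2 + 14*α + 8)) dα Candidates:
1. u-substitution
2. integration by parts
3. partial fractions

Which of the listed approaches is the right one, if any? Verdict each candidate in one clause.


Diagnosis: partial fractions — a proper rational integrand whose denominator splits into simpler factors — decompose into partial fractions first.
- u-substitution — no subexpression of the integrand pairs with its own derivative as a factor — individual terms may offer their own substitutions, but any change of variable covering the whole integral would have to be constructed from outside the expression.
- integration by parts — there is no nonconstant-polynomial-times-kernel split with an exp, sine, cosine (degree-1 argument), or logarithm partner.
- partial fractions — applies; the problem has the shape this method handles.


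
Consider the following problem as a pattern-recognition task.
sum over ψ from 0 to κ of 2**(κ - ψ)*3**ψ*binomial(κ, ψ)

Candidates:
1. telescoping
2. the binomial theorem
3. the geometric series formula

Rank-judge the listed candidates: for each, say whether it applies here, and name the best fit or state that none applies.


Diagnosis: the binomial theorem — binomial coefficients against complementary powers of 3 and 2: recognize the binomial expansion and resum.
- telescoping — neither a shifted-difference shape nor integer-spaced poles are present.
- the binomial theorem: a fit — the right tool for this form.
- the geometric series formula: the term-to-term ratio changes with the index, so the geometric formula cannot close it.


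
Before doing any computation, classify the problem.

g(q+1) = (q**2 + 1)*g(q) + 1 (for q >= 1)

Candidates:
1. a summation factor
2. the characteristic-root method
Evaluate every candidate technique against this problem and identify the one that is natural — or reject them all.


Method: a summation factor — rescale the sequence by the product of the weights q**2 + 1 so far — the recurrence collapses to a plain running sum.
- a summation factor: yes — fits the structure here.
- the characteristic-root method: the coefficients vary with the index, breaking the constant-coefficient structure the method needs.


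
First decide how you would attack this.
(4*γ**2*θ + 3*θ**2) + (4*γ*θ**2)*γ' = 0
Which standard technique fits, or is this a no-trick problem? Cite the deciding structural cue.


Technique: the exact-equation method — equality of cross partials is the green light — assemble the potential function term by term.


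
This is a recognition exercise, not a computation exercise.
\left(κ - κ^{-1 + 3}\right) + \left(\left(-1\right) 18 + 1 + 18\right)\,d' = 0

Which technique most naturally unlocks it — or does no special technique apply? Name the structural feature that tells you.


Verdict: no special technique — the slope is a function of κ alone, so integrate both sides directly.


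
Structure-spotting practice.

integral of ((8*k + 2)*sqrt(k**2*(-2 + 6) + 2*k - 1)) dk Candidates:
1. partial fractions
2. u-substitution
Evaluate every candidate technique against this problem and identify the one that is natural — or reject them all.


Diagnosis: u-substitution — viewed as a product, the integrand is a composition evaluated at (k**2*(-2 + 6) + 2*k - 1) times (a constant multiple of) that inner expression's derivative, so u = (k**2*(-2 + 6) + 2*k - 1) makes it elementary.
- partial fractions — the expression is not a ratio of polynomials that decomposes further.
- u-substitution — a fit — the right tool for this form.


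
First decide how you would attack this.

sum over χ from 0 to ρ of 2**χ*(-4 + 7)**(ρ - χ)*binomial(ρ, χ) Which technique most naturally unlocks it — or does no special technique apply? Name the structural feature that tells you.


Verdict: the binomial theorem — terms weighting binomial(ρ, χ) against matched powers of 2 and (-4 + 7) reassemble into (2 + (-4 + 7))^ρ by the binomial theorem.


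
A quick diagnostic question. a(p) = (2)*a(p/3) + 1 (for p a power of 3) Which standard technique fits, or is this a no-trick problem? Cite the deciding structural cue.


Method: the master substitution — recursion at p/3 is multiplicative in the index; logarithmic reindexing via p = 3^m linearizes it.


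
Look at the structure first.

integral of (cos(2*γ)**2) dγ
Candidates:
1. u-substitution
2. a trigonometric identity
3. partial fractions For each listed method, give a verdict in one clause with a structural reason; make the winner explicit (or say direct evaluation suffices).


Best approach: a trigonometric identity — cos(2*γ)**2 is an even power — the power-reduction identity rewrites it into first-degree cosines.
- u-substitution — no subexpression of the integrand pairs with its own derivative as a factor — individual terms may offer their own substitutions, but any change of variable covering the whole integral would have to be constructed from outside the expression.
- a trigonometric identity — applies; the problem has the shape this method handles.
- partial fractions — there is no rational-function structure to decompose.


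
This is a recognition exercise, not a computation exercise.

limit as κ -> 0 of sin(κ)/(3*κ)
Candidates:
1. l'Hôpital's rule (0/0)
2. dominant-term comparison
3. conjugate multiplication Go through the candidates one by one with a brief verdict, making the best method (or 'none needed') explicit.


Method: l'Hôpital's rule (0/0) — numerator and denominator both vanish at 0 — a genuine 0/0 form, which is exactly when l'Hôpital applies. A first-order expansion at the point is an equally standard path; the rule packages it.
- l'Hôpital's rule (0/0) — yes, a natural case for it.
- dominant-term comparison: this is not a rational comparison of growth rates at infinity.
- conjugate multiplication: multiplying by a conjugate would not remove any indeterminacy here.


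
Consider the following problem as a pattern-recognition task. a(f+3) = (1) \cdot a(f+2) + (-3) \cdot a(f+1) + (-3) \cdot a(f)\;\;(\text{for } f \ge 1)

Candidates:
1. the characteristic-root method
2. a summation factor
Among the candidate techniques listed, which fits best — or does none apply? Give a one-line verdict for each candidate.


Best approach: the characteristic-root method — shift-invariance with fixed coefficients calls for exponential trials; the characteristic polynomial finds every r^f.
- the characteristic-root method — applies; the problem has the shape this method handles.
- a summation factor: the recurrence reaches back more than one step, outside the first-order family a summation factor normalizes.


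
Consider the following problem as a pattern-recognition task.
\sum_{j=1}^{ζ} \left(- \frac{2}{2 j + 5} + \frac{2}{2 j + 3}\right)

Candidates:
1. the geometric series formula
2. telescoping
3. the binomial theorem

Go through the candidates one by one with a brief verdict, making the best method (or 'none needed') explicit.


Diagnosis: telescoping — the piece each term subtracts is \frac{2}{2 j + 3} advanced by one index, and it reappears with a plus sign leading the following term — the sum collapses to its boundary terms.
- the geometric series formula: there is no constant term-to-term ratio.
- telescoping — a fit — the right tool for this form.
- the binomial theorem — there is no sum-raised-to-a-power identity hiding in these terms.


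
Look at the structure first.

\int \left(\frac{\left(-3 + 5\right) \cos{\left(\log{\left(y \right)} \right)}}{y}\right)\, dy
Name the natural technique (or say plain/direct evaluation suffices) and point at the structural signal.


Technique: u-substitution — collected, the integrand has one factor that is, up to a constant, the derivative of an inner expression the rest depends on — substitute for that inner expression.


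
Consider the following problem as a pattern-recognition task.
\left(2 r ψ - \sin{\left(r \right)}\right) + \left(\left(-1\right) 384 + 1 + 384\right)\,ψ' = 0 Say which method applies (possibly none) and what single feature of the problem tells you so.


Verdict: a linear integrating factor — ψ appears only to the first power with coefficient 2 r — the classic integrating-factor setup.


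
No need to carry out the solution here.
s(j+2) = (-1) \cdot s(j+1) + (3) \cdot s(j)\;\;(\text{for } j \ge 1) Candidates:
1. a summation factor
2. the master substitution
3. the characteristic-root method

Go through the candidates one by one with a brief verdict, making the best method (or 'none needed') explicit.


Technique: the characteristic-root method — try a geometric ansatz r^j: constant coefficients turn the recurrence into one polynomial equation in r.
- a summation factor — a summation factor telescopes one-step recursions; this one carries higher-order memory.
- the master substitution: there is no divide-the-index recursive argument.
- the characteristic-root method: applies; the problem has the shape this method handles.


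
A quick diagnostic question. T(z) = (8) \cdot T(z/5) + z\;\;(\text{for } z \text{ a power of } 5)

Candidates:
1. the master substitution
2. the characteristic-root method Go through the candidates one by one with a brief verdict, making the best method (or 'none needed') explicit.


Best approach: the master substitution — the argument shrinks by the factor 5, so measure the index on a logarithmic scale and the recursion becomes a shift.
- the master substitution — applicable, and directly so.
- the characteristic-root method — a divided-index call is not the fixed-shift linear shape that characteristic roots solve.


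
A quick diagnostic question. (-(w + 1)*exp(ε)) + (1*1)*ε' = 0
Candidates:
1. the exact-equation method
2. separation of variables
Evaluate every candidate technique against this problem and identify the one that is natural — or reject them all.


Technique: separation of variables — separating collects all ε-dependence with the derivative and leaves all w-dependence opposite: variables separate.
- the exact-equation method: exactness fails on the nose — the mixed partials do not match.
- separation of variables: yes, a natural case for it.


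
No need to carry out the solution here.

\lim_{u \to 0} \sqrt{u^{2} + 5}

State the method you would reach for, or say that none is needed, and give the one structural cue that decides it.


Diagnosis: no special technique — the function is continuous at 0; evaluation is itself the limit, no machinery required.


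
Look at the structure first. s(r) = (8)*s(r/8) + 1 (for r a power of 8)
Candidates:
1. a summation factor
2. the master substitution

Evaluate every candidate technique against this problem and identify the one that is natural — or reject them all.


Diagnosis: the master substitution — divide-the-index recursion (r/8 inside the call) straightens out once the index is rewritten as 8^m.
- a summation factor — the recursion divides its index rather than shifting it — there is no previous-term chain for a summation factor to telescope.
- the master substitution: yes — fits the structure here.


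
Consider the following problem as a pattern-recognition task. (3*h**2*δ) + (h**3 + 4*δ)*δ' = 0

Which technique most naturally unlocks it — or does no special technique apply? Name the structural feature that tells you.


Best approach: the exact-equation method — the cross partial derivatives of 3*h**2*δ and h**3 + 4*δ agree, so the left side is the total differential of one potential in h and δ.
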